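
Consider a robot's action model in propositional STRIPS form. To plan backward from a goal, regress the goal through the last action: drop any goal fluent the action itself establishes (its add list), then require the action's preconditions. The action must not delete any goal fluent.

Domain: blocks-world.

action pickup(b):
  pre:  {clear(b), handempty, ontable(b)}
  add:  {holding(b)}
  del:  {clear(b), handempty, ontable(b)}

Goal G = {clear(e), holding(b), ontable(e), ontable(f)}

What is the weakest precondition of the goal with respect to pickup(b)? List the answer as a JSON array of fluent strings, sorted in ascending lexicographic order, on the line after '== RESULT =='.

Compute (G \ add) ∪ pre:
  G ∩ del = {}  (empty — regression defined)
  G \ add = {clear(e), holding(b), ontable(e), ontable(f)} \ {holding(b)} = {clear(e), ontable(e), ontable(f)}
  ∪ pre   = {clear(e), ontable(e), ontable(f)} ∪ {clear(b), handempty, ontable(b)}
          = {clear(b), clear(e), handempty, ontable(b), ontable(e), ontable(f)}

== RESULT ==
["clear(b)", "clear(e)", "handempty", "ontable(b)", "ontable(e)", "ontable(f)"]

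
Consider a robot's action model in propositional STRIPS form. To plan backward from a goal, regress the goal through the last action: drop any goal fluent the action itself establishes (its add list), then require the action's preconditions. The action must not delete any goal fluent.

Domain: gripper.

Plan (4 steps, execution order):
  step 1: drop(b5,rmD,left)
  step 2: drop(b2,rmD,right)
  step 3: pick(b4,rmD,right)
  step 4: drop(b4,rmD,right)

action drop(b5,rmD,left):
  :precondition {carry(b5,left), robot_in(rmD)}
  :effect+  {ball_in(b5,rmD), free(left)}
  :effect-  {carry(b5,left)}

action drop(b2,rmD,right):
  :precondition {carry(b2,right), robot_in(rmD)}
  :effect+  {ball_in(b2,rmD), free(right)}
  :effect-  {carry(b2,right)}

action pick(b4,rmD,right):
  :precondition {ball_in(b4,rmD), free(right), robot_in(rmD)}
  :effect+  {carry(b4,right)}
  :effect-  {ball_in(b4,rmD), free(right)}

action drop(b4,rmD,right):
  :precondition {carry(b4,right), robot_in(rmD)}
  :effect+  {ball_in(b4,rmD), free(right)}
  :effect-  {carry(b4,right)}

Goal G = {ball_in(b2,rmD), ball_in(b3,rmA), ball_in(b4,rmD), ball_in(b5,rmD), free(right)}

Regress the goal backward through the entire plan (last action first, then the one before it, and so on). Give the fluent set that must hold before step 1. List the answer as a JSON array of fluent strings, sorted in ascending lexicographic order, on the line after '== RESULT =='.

Work backward from the goal:
  through step 4 (drop(b4,rmD,right)): drop {ball_in(b4,rmD), free(right)}, keep {ball_in(b2,rmD), ball_in(b3,rmA), ball_in(b5,rmD)}, require {carry(b4,right), robot_in(rmD)}
    → {ball_in(b2,rmD), ball_in(b3,rmA), ball_in(b5,rmD), carry(b4,right), robot_in(rmD)}
  through step 3 (pick(b4,rmD,right)): drop {carry(b4,right)}, keep {ball_in(b2,rmD), ball_in(b3,rmA), ball_in(b5,rmD), robot_in(rmD)}, require {ball_in(b4,rmD), free(right), robot_in(rmD)}
    → {ball_in(b2,rmD), ball_in(b3,rmA), ball_in(b4,rmD), ball_in(b5,rmD), free(right), robot_in(rmD)}
  through step 2 (drop(b2,rmD,right)): drop {ball_in(b2,rmD), free(right)}, keep {ball_in(b3,rmA), ball_in(b4,rmD), ball_in(b5,rmD), robot_in(rmD)}, require {carry(b2,right), robot_in(rmD)}
    → {ball_in(b3,rmA), ball_in(b4,rmD), ball_in(b5,rmD), carry(b2,right), robot_in(rmD)}
  through step 1 (drop(b5,rmD,left)): drop {ball_in(b5,rmD)}, keep {ball_in(b3,rmA), ball_in(b4,rmD), carry(b2,right), robot_in(rmD)}, require {carry(b5,left), robot_in(rmD)}
    → {ball_in(b3,rmA), ball_in(b4,rmD), carry(b2,right), carry(b5,left), robot_in(rmD)}

== RESULT ==
["ball_in(b3,rmA)", "ball_in(b4,rmD)", "carry(b2,right)", "carry(b5,left)", "robot_in(rmD)"]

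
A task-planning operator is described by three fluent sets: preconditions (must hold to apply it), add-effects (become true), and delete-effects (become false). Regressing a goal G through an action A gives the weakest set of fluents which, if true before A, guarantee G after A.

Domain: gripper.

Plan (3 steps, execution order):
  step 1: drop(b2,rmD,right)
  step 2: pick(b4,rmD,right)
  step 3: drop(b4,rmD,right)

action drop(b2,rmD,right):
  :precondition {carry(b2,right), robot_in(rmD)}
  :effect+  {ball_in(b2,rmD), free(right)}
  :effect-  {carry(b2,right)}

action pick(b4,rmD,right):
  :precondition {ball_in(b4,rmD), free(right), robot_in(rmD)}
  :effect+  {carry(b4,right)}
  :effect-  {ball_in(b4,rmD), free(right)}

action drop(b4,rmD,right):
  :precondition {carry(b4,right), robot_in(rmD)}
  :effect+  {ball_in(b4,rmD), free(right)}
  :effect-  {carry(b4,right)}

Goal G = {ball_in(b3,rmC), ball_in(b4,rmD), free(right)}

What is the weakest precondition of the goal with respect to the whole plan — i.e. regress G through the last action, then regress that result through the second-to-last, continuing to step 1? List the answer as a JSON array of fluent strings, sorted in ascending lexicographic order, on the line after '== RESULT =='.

Work backward from the goal:
  through step 3 (drop(b4,rmD,right)): drop {ball_in(b4,rmD), free(right)}, keep {ball_in(b3,rmC)}, require {carry(b4,right), robot_in(rmD)}
    → {ball_in(b3,rmC), carry(b4,right), robot_in(rmD)}
  through step 2 (pick(b4,rmD,right)): drop {carry(b4,right)}, keep {ball_in(b3,rmC), robot_in(rmD)}, require {ball_in(b4,rmD), free(right), robot_in(rmD)}
    → {ball_in(b3,rmC), ball_in(b4,rmD), free(right), robot_in(rmD)}
  through step 1 (drop(b2,rmD,right)): drop {free(right)}, keep {ball_in(b3,rmC), ball_in(b4,rmD), robot_in(rmD)}, require {carry(b2,right), robot_in(rmD)}
    → {ball_in(b3,rmC), ball_in(b4,rmD), carry(b2,right), robot_in(rmD)}

== RESULT ==
["ball_in(b3,rmC)", "ball_in(b4,rmD)", "carry(b2,right)", "robot_in(rmD)"]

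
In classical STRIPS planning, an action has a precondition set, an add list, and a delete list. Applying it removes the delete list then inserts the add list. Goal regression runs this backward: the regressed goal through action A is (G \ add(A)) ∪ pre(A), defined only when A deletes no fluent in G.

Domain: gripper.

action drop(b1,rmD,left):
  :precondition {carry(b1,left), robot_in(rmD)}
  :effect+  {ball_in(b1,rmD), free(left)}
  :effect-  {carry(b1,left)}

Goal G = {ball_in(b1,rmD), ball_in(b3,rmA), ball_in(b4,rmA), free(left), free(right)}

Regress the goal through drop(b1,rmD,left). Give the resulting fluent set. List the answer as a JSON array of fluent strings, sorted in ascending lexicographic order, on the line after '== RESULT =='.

Regress:
  G ∩ del = {}  (empty — regression defined)
  G \ add = {ball_in(b1,rmD), ball_in(b3,rmA), ball_in(b4,rmA), free(left), free(right)} \ {ball_in(b1,rmD), free(left)} = {ball_in(b3,rmA), ball_in(b4,rmA), free(right)}
  ∪ pre   = {ball_in(b3,rmA), ball_in(b4,rmA), free(right)} ∪ {carry(b1,left), robot_in(rmD)}
          = {ball_in(b3,rmA), ball_in(b4,rmA), carry(b1,left), free(right), robot_in(rmD)}

== RESULT ==
["ball_in(b3,rmA)", "ball_in(b4,rmA)", "carry(b1,left)", "free(right)", "robot_in(rmD)"]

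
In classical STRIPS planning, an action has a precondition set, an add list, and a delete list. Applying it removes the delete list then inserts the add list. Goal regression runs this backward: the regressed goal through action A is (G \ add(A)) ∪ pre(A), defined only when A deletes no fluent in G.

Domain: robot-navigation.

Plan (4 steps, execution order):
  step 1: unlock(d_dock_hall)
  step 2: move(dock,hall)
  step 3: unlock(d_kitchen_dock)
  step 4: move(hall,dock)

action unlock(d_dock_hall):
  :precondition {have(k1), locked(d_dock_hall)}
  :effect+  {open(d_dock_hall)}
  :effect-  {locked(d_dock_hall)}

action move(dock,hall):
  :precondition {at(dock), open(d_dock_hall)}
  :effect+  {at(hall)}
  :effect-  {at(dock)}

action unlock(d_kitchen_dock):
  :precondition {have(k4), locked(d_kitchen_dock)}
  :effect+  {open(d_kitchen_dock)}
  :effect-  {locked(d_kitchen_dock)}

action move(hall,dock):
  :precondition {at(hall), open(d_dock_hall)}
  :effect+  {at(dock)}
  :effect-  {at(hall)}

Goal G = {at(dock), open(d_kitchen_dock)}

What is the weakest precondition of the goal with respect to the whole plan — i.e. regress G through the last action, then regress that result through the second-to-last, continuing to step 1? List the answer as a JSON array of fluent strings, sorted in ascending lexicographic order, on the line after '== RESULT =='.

Work backward from the goal:
  through step 4 (move(hall,dock)): drop {at(dock)}, keep {open(d_kitchen_dock)}, require {at(hall), open(d_dock_hall)}
    → {at(hall), open(d_dock_hall), open(d_kitchen_dock)}
  through step 3 (unlock(d_kitchen_dock)): drop {open(d_kitchen_dock)}, keep {at(hall), open(d_dock_hall)}, require {have(k4), locked(d_kitchen_dock)}
    → {at(hall), have(k4), locked(d_kitchen_dock), open(d_dock_hall)}
  through step 2 (move(dock,hall)): drop {at(hall)}, keep {have(k4), locked(d_kitchen_dock), open(d_dock_hall)}, require {at(dock), open(d_dock_hall)}
    → {at(dock), have(k4), locked(d_kitchen_dock), open(d_dock_hall)}
  through step 1 (unlock(d_dock_hall)): drop {open(d_dock_hall)}, keep {at(dock), have(k4), locked(d_kitchen_dock)}, require {have(k1), locked(d_dock_hall)}
    → {at(dock), have(k1), have(k4), locked(d_dock_hall), locked(d_kitchen_dock)}

== RESULT ==
["at(dock)", "have(k1)", "have(k4)", "locked(d_dock_hall)", "locked(d_kitchen_dock)"]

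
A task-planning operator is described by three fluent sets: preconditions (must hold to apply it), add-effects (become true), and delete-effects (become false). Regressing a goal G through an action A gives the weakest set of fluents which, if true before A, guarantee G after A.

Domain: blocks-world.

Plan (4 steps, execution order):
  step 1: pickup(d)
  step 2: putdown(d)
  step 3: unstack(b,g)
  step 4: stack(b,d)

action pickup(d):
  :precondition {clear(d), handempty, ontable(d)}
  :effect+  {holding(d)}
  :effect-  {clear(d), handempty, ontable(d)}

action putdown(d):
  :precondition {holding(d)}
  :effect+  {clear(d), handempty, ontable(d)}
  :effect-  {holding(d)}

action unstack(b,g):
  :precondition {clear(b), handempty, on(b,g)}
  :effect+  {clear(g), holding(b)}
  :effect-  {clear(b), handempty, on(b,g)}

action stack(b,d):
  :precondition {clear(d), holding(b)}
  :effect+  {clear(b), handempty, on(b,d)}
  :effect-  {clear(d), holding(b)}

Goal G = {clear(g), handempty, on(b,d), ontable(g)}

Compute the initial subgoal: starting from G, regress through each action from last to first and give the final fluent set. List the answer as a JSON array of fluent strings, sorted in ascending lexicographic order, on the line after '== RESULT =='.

Regress step by step:
  through step 4 (stack(b,d)): drop {handempty, on(b,d)}, keep {clear(g), ontable(g)}, require {clear(d), holding(b)}
    → {clear(d), clear(g), holding(b), ontable(g)}
  through step 3 (unstack(b,g)): drop {clear(g), holding(b)}, keep {clear(d), ontable(g)}, require {clear(b), handempty, on(b,g)}
    → {clear(b), clear(d), handempty, on(b,g), ontable(g)}
  through step 2 (putdown(d)): drop {clear(d), handempty}, keep {clear(b), on(b,g), ontable(g)}, require {holding(d)}
    → {clear(b), holding(d), on(b,g), ontable(g)}
  through step 1 (pickup(d)): drop {holding(d)}, keep {clear(b), on(b,g), ontable(g)}, require {clear(d), handempty, ontable(d)}
    → {clear(b), clear(d), handempty, on(b,g), ontable(d), ontable(g)}

== RESULT ==
["clear(b)", "clear(d)", "handempty", "on(b,g)", "ontable(d)", "ontable(g)"]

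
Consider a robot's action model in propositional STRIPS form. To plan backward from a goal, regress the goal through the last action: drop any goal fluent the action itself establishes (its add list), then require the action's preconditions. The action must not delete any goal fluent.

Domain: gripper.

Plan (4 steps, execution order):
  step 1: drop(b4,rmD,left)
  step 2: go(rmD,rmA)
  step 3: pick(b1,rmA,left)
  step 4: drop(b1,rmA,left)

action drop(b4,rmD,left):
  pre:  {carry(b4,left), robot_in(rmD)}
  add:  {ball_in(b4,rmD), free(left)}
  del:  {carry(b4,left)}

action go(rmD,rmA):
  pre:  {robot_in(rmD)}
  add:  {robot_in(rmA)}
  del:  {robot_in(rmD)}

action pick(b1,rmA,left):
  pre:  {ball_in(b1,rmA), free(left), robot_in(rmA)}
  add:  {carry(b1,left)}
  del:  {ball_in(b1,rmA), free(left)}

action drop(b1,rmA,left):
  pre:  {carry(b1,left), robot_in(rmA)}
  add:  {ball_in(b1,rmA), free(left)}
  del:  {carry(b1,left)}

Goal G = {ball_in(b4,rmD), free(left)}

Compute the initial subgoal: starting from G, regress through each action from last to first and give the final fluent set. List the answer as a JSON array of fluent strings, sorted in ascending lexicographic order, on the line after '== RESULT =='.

Work backward from the goal:
  through step 4 (drop(b1,rmA,left)): drop {free(left)}, keep {ball_in(b4,rmD)}, require {carry(b1,left), robot_in(rmA)}
    → {ball_in(b4,rmD), carry(b1,left), robot_in(rmA)}
  through step 3 (pick(b1,rmA,left)): drop {carry(b1,left)}, keep {ball_in(b4,rmD), robot_in(rmA)}, require {ball_in(b1,rmA), free(left), robot_in(rmA)}
    → {ball_in(b1,rmA), ball_in(b4,rmD), free(left), robot_in(rmA)}
  through step 2 (go(rmD,rmA)): drop {robot_in(rmA)}, keep {ball_in(b1,rmA), ball_in(b4,rmD), free(left)}, require {robot_in(rmD)}
    → {ball_in(b1,rmA), ball_in(b4,rmD), free(left), robot_in(rmD)}
  through step 1 (drop(b4,rmD,left)): drop {ball_in(b4,rmD), free(left)}, keep {ball_in(b1,rmA), robot_in(rmD)}, require {carry(b4,left), robot_in(rmD)}
    → {ball_in(b1,rmA), carry(b4,left), robot_in(rmD)}

== RESULT ==
["ball_in(b1,rmA)", "carry(b4,left)", "robot_in(rmD)"]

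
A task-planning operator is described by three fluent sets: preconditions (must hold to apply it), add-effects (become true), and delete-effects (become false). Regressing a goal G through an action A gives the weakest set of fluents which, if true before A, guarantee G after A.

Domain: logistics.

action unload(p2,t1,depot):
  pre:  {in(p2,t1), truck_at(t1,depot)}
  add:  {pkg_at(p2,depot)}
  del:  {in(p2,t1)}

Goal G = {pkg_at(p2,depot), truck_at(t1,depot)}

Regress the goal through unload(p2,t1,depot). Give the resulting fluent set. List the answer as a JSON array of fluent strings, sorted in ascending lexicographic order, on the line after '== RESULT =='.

Compute (G \ add) ∪ pre:
  G ∩ del = {}  (empty — regression defined)
  G \ add = {pkg_at(p2,depot), truck_at(t1,depot)} \ {pkg_at(p2,depot)} = {truck_at(t1,depot)}
  ∪ pre   = {truck_at(t1,depot)} ∪ {in(p2,t1), truck_at(t1,depot)}
          = {in(p2,t1), truck_at(t1,depot)}

== RESULT ==
["in(p2,t1)", "truck_at(t1,depot)"]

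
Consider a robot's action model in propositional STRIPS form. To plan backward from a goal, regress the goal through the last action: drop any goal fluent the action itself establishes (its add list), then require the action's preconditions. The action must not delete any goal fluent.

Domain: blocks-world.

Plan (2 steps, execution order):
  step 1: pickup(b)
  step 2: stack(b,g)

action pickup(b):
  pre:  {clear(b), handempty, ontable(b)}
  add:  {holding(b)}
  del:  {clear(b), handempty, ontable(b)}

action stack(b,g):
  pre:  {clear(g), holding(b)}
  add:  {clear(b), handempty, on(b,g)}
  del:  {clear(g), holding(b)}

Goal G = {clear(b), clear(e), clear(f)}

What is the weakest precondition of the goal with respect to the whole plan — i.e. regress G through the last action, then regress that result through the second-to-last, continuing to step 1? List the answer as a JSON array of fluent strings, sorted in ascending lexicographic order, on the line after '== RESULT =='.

Work backward from the goal:
  through step 2 (stack(b,g)): drop {clear(b)}, keep {clear(e), clear(f)}, require {clear(g), holding(b)}
    → {clear(e), clear(f), clear(g), holding(b)}
  through step 1 (pickup(b)): drop {holding(b)}, keep {clear(e), clear(f), clear(g)}, require {clear(b), handempty, ontable(b)}
    → {clear(b), clear(e), clear(f), clear(g), handempty, ontable(b)}

== RESULT ==
["clear(b)", "clear(e)", "clear(f)", "clear(g)", "handempty", "ontable(b)"]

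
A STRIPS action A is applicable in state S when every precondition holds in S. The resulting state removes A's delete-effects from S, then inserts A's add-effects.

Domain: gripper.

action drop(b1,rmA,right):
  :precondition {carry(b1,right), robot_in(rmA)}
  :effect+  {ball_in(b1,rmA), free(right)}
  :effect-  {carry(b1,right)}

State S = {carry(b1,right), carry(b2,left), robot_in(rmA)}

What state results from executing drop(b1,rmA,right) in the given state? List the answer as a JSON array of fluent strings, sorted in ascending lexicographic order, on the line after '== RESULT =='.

Compute (S \ del) ∪ add:
  pre ⊆ S: {carry(b1,right), robot_in(rmA)} ⊆ S  — applicable
  S \ del = {carry(b2,left), robot_in(rmA)}
  ∪ add   = {ball_in(b1,rmA), carry(b2,left), free(right), robot_in(rmA)}

== RESULT ==
["ball_in(b1,rmA)", "carry(b2,left)", "free(right)", "robot_in(rmA)"]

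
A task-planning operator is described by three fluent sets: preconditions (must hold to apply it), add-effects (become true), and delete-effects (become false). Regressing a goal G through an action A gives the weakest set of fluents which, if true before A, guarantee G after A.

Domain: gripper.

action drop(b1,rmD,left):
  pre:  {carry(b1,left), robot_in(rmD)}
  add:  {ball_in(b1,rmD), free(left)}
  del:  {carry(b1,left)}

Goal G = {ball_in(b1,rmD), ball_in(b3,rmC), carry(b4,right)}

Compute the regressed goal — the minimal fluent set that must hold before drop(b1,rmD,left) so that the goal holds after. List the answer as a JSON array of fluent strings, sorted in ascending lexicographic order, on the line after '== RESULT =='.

Regress:
  G ∩ del = {}  (empty — regression defined)
  G \ add = {ball_in(b1,rmD), ball_in(b3,rmC), carry(b4,right)} \ {ball_in(b1,rmD), free(left)} = {ball_in(b3,rmC), carry(b4,right)}
  ∪ pre   = {ball_in(b3,rmC), carry(b4,right)} ∪ {carry(b1,left), robot_in(rmD)}
          = {ball_in(b3,rmC), carry(b1,left), carry(b4,right), robot_in(rmD)}

== RESULT ==
["ball_in(b3,rmC)", "carry(b1,left)", "carry(b4,right)", "robot_in(rmD)"]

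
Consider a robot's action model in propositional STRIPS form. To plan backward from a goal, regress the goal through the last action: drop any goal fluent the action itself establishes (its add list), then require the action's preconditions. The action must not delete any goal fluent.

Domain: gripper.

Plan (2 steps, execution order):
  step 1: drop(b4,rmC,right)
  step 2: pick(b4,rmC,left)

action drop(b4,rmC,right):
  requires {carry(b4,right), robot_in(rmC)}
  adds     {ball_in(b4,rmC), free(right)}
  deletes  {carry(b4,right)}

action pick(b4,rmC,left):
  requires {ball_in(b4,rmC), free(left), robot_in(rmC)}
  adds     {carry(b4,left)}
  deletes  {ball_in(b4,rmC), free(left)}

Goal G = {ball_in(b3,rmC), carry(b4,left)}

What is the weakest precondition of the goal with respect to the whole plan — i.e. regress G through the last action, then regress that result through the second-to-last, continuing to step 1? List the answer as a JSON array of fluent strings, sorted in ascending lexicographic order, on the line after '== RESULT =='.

Work backward from the goal:
  through step 2 (pick(b4,rmC,left)): drop {carry(b4,left)}, keep {ball_in(b3,rmC)}, require {ball_in(b4,rmC), free(left), robot_in(rmC)}
    → {ball_in(b3,rmC), ball_in(b4,rmC), free(left), robot_in(rmC)}
  through step 1 (drop(b4,rmC,right)): drop {ball_in(b4,rmC)}, keep {ball_in(b3,rmC), free(left), robot_in(rmC)}, require {carry(b4,right), robot_in(rmC)}
    → {ball_in(b3,rmC), carry(b4,right), free(left), robot_in(rmC)}

== RESULT ==
["ball_in(b3,rmC)", "carry(b4,right)", "free(left)", "robot_in(rmC)"]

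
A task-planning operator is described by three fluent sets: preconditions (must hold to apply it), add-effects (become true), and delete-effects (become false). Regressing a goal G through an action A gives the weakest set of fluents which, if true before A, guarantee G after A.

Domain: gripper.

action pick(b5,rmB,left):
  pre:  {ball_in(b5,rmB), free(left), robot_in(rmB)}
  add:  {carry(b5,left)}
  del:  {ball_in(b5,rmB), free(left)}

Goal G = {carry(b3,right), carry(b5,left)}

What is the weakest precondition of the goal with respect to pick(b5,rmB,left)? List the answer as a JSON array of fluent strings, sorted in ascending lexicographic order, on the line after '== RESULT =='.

Regress:
  G ∩ del = {}  (empty — regression defined)
  G \ add = {carry(b3,right), carry(b5,left)} \ {carry(b5,left)} = {carry(b3,right)}
  ∪ pre   = {carry(b3,right)} ∪ {ball_in(b5,rmB), free(left), robot_in(rmB)}
          = {ball_in(b5,rmB), carry(b3,right), free(left), robot_in(rmB)}

== RESULT ==
["ball_in(b5,rmB)", "carry(b3,right)", "free(left)", "robot_in(rmB)"]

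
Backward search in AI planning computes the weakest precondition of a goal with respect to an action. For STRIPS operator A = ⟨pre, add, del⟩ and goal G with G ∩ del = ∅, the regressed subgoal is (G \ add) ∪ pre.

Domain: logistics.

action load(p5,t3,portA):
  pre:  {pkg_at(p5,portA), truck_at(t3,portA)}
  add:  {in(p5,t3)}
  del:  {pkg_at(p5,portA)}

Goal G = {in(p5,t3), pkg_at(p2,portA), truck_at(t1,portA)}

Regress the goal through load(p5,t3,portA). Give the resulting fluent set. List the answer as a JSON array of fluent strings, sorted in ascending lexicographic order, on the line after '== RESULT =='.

Regress:
  G ∩ del = {}  (empty — regression defined)
  G \ add = {in(p5,t3), pkg_at(p2,portA), truck_at(t1,portA)} \ {in(p5,t3)} = {pkg_at(p2,portA), truck_at(t1,portA)}
  ∪ pre   = {pkg_at(p2,portA), truck_at(t1,portA)} ∪ {pkg_at(p5,portA), truck_at(t3,portA)}
          = {pkg_at(p2,portA), pkg_at(p5,portA), truck_at(t1,portA), truck_at(t3,portA)}

== RESULT ==
["pkg_at(p2,portA)", "pkg_at(p5,portA)", "truck_at(t1,portA)", "truck_at(t3,portA)"]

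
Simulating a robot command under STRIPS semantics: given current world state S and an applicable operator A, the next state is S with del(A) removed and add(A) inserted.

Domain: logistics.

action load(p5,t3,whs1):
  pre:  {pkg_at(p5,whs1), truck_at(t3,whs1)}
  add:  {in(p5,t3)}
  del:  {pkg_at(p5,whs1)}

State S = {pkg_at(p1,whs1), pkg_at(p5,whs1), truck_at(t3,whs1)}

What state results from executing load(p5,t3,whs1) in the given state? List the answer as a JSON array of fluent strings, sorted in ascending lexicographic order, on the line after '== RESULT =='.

Compute (S \ del) ∪ add:
  pre ⊆ S: {pkg_at(p5,whs1), truck_at(t3,whs1)} ⊆ S  — applicable
  S \ del = {pkg_at(p1,whs1), truck_at(t3,whs1)}
  ∪ add   = {in(p5,t3), pkg_at(p1,whs1), truck_at(t3,whs1)}

== RESULT ==
["in(p5,t3)", "pkg_at(p1,whs1)", "truck_at(t3,whs1)"]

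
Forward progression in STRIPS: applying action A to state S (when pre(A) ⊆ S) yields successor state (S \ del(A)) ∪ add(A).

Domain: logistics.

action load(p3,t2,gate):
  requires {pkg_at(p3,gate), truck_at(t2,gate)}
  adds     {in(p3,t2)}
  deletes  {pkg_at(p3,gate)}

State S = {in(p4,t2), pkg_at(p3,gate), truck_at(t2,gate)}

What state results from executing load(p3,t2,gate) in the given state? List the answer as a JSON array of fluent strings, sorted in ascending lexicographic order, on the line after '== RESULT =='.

Progress:
  pre ⊆ S: {pkg_at(p3,gate), truck_at(t2,gate)} ⊆ S  — applicable
  S \ del = {in(p4,t2), truck_at(t2,gate)}
  ∪ add   = {in(p3,t2), in(p4,t2), truck_at(t2,gate)}

== RESULT ==
["in(p3,t2)", "in(p4,t2)", "truck_at(t2,gate)"]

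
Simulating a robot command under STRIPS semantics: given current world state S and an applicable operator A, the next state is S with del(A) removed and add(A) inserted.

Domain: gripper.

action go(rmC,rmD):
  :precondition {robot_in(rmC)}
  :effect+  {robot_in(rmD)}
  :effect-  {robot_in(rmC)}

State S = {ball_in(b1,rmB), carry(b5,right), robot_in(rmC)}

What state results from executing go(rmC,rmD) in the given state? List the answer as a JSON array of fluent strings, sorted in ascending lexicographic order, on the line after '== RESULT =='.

Compute (S \ del) ∪ add:
  pre ⊆ S: {robot_in(rmC)} ⊆ S  — applicable
  S \ del = {ball_in(b1,rmB), carry(b5,right)}
  ∪ add   = {ball_in(b1,rmB), carry(b5,right), robot_in(rmD)}

== RESULT ==
["ball_in(b1,rmB)", "carry(b5,right)", "robot_in(rmD)"]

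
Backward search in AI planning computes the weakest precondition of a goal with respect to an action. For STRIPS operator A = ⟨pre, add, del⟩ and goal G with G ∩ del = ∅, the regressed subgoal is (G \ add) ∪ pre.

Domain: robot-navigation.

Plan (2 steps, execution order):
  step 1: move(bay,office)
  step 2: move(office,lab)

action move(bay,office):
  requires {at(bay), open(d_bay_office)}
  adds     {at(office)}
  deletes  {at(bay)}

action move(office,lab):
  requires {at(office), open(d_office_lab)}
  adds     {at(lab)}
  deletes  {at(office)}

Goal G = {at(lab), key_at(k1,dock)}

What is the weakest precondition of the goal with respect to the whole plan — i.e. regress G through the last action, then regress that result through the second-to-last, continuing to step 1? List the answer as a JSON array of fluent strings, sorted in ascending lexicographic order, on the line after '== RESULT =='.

Regress step by step:
  through step 2 (move(office,lab)): drop {at(lab)}, keep {key_at(k1,dock)}, require {at(office), open(d_office_lab)}
    → {at(office), key_at(k1,dock), open(d_office_lab)}
  through step 1 (move(bay,office)): drop {at(office)}, keep {key_at(k1,dock), open(d_office_lab)}, require {at(bay), open(d_bay_office)}
    → {at(bay), key_at(k1,dock), open(d_bay_office), open(d_office_lab)}

== RESULT ==
["at(bay)", "key_at(k1,dock)", "open(d_bay_office)", "open(d_office_lab)"]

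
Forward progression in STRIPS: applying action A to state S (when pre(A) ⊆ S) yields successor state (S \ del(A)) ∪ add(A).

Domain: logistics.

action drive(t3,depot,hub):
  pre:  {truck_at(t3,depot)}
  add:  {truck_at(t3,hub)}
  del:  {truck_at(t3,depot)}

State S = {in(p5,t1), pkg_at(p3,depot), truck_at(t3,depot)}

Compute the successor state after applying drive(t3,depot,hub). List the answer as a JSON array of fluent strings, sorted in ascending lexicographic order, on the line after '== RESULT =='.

Progress:
  pre ⊆ S: {truck_at(t3,depot)} ⊆ S  — applicable
  S \ del = {in(p5,t1), pkg_at(p3,depot)}
  ∪ add   = {in(p5,t1), pkg_at(p3,depot), truck_at(t3,hub)}

== RESULT ==
["in(p5,t1)", "pkg_at(p3,depot)", "truck_at(t3,hub)"]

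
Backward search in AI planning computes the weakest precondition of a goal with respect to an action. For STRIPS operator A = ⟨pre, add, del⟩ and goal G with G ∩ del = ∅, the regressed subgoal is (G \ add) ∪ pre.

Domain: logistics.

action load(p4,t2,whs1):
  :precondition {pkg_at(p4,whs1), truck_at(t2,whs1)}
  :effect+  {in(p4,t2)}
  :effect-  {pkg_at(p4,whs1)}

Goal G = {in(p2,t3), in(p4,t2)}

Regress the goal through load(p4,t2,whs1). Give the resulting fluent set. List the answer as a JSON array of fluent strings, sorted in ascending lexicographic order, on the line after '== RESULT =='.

Compute (G \ add) ∪ pre:
  G ∩ del = {}  (empty — regression defined)
  G \ add = {in(p2,t3), in(p4,t2)} \ {in(p4,t2)} = {in(p2,t3)}
  ∪ pre   = {in(p2,t3)} ∪ {pkg_at(p4,whs1), truck_at(t2,whs1)}
          = {in(p2,t3), pkg_at(p4,whs1), truck_at(t2,whs1)}

== RESULT ==
["in(p2,t3)", "pkg_at(p4,whs1)", "truck_at(t2,whs1)"]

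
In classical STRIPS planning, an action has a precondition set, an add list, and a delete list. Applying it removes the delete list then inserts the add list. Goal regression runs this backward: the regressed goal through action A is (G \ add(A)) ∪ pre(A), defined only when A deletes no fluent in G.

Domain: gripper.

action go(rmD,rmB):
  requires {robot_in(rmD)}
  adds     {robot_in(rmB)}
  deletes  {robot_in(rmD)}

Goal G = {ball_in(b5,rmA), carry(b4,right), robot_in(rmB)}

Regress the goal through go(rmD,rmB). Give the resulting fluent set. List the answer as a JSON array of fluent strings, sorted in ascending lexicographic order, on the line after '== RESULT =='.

Compute (G \ add) ∪ pre:
  G ∩ del = {}  (empty — regression defined)
  G \ add = {ball_in(b5,rmA), carry(b4,right), robot_in(rmB)} \ {robot_in(rmB)} = {ball_in(b5,rmA), carry(b4,right)}
  ∪ pre   = {ball_in(b5,rmA), carry(b4,right)} ∪ {robot_in(rmD)}
          = {ball_in(b5,rmA), carry(b4,right), robot_in(rmD)}

== RESULT ==
["ball_in(b5,rmA)", "carry(b4,right)", "robot_in(rmD)"]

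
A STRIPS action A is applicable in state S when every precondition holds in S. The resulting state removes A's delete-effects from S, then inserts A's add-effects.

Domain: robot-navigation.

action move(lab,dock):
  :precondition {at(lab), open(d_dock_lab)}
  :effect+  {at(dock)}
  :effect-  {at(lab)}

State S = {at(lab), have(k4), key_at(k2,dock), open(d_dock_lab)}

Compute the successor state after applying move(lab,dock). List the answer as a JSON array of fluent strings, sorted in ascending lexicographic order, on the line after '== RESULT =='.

Compute (S \ del) ∪ add:
  pre ⊆ S: {at(lab), open(d_dock_lab)} ⊆ S  — applicable
  S \ del = {have(k4), key_at(k2,dock), open(d_dock_lab)}
  ∪ add   = {at(dock), have(k4), key_at(k2,dock), open(d_dock_lab)}

== RESULT ==
["at(dock)", "have(k4)", "key_at(k2,dock)", "open(d_dock_lab)"]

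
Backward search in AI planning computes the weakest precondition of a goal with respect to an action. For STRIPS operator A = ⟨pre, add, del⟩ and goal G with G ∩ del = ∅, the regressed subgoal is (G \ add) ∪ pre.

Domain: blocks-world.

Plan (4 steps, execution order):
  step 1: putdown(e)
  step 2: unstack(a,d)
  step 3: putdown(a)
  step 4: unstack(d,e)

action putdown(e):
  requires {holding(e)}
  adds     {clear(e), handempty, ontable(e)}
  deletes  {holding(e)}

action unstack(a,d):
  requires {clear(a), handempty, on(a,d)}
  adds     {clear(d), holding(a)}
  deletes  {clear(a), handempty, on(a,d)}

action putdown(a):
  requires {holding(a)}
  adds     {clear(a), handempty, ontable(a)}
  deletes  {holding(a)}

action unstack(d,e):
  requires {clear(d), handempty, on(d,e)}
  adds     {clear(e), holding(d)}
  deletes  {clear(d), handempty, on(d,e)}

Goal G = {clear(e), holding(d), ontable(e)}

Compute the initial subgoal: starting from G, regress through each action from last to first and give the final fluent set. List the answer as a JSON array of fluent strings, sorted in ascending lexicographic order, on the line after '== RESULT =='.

Regress step by step:
  through step 4 (unstack(d,e)): drop {clear(e), holding(d)}, keep {ontable(e)}, require {clear(d), handempty, on(d,e)}
    → {clear(d), handempty, on(d,e), ontable(e)}
  through step 3 (putdown(a)): drop {handempty}, keep {clear(d), on(d,e), ontable(e)}, require {holding(a)}
    → {clear(d), holding(a), on(d,e), ontable(e)}
  through step 2 (unstack(a,d)): drop {clear(d), holding(a)}, keep {on(d,e), ontable(e)}, require {clear(a), handempty, on(a,d)}
    → {clear(a), handempty, on(a,d), on(d,e), ontable(e)}
  through step 1 (putdown(e)): drop {handempty, ontable(e)}, keep {clear(a), on(a,d), on(d,e)}, require {holding(e)}
    → {clear(a), holding(e), on(a,d), on(d,e)}

== RESULT ==
["clear(a)", "holding(e)", "on(a,d)", "on(d,e)"]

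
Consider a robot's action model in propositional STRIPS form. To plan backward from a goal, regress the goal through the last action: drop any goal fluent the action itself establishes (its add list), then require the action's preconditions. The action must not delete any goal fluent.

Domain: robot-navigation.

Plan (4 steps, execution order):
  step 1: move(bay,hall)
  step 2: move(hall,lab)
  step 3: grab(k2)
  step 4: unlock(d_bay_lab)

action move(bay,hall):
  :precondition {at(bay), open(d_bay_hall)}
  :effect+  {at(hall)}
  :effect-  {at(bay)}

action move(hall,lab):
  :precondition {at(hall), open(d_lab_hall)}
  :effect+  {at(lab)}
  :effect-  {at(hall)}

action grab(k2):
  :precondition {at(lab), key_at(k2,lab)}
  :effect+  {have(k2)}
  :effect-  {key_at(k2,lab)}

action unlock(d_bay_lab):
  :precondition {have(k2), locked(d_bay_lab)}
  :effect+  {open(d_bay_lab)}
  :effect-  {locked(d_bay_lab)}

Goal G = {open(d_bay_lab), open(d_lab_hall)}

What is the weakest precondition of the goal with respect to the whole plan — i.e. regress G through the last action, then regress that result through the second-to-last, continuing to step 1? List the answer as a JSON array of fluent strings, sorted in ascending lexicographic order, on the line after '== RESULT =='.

Work backward from the goal:
  through step 4 (unlock(d_bay_lab)): drop {open(d_bay_lab)}, keep {open(d_lab_hall)}, require {have(k2), locked(d_bay_lab)}
    → {have(k2), locked(d_bay_lab), open(d_lab_hall)}
  through step 3 (grab(k2)): drop {have(k2)}, keep {locked(d_bay_lab), open(d_lab_hall)}, require {at(lab), key_at(k2,lab)}
    → {at(lab), key_at(k2,lab), locked(d_bay_lab), open(d_lab_hall)}
  through step 2 (move(hall,lab)): drop {at(lab)}, keep {key_at(k2,lab), locked(d_bay_lab), open(d_lab_hall)}, require {at(hall), open(d_lab_hall)}
    → {at(hall), key_at(k2,lab), locked(d_bay_lab), open(d_lab_hall)}
  through step 1 (move(bay,hall)): drop {at(hall)}, keep {key_at(k2,lab), locked(d_bay_lab), open(d_lab_hall)}, require {at(bay), open(d_bay_hall)}
    → {at(bay), key_at(k2,lab), locked(d_bay_lab), open(d_bay_hall), open(d_lab_hall)}

== RESULT ==
["at(bay)", "key_at(k2,lab)", "locked(d_bay_lab)", "open(d_bay_hall)", "open(d_lab_hall)"]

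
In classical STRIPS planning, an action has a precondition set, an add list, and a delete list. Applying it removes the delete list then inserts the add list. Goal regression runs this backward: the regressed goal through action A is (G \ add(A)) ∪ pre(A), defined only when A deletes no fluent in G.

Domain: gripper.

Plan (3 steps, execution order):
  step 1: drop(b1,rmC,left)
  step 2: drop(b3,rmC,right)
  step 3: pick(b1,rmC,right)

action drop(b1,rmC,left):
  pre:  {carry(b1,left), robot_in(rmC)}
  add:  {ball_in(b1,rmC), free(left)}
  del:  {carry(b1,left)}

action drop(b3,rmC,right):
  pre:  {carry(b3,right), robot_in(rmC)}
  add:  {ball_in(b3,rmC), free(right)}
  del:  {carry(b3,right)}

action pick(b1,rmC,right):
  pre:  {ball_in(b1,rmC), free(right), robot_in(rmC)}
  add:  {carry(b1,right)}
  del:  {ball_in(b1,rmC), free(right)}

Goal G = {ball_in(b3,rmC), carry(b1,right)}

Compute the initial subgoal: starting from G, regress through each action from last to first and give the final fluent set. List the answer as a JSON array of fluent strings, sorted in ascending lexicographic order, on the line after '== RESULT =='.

Work backward from the goal:
  through step 3 (pick(b1,rmC,right)): drop {carry(b1,right)}, keep {ball_in(b3,rmC)}, require {ball_in(b1,rmC), free(right), robot_in(rmC)}
    → {ball_in(b1,rmC), ball_in(b3,rmC), free(right), robot_in(rmC)}
  through step 2 (drop(b3,rmC,right)): drop {ball_in(b3,rmC), free(right)}, keep {ball_in(b1,rmC), robot_in(rmC)}, require {carry(b3,right), robot_in(rmC)}
    → {ball_in(b1,rmC), carry(b3,right), robot_in(rmC)}
  through step 1 (drop(b1,rmC,left)): drop {ball_in(b1,rmC)}, keep {carry(b3,right), robot_in(rmC)}, require {carry(b1,left), robot_in(rmC)}
    → {carry(b1,left), carry(b3,right), robot_in(rmC)}

== RESULT ==
["carry(b1,left)", "carry(b3,right)", "robot_in(rmC)"]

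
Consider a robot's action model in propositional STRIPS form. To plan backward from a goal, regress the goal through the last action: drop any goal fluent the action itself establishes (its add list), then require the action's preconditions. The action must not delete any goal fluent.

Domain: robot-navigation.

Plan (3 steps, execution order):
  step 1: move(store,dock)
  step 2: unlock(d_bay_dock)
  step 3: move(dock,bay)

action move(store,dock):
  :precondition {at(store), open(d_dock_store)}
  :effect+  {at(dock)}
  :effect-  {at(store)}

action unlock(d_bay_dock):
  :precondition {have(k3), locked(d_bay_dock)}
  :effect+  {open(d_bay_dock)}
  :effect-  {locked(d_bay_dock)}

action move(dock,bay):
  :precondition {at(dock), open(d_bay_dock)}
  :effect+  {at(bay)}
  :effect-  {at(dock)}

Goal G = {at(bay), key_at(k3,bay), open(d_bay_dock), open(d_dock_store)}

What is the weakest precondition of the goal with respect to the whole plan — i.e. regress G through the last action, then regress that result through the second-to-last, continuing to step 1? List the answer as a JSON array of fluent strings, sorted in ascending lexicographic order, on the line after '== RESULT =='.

Work backward from the goal:
  through step 3 (move(dock,bay)): drop {at(bay)}, keep {key_at(k3,bay), open(d_bay_dock), open(d_dock_store)}, require {at(dock), open(d_bay_dock)}
    → {at(dock), key_at(k3,bay), open(d_bay_dock), open(d_dock_store)}
  through step 2 (unlock(d_bay_dock)): drop {open(d_bay_dock)}, keep {at(dock), key_at(k3,bay), open(d_dock_store)}, require {have(k3), locked(d_bay_dock)}
    → {at(dock), have(k3), key_at(k3,bay), locked(d_bay_dock), open(d_dock_store)}
  through step 1 (move(store,dock)): drop {at(dock)}, keep {have(k3), key_at(k3,bay), locked(d_bay_dock), open(d_dock_store)}, require {at(store), open(d_dock_store)}
    → {at(store), have(k3), key_at(k3,bay), locked(d_bay_dock), open(d_dock_store)}

== RESULT ==
["at(store)", "have(k3)", "key_at(k3,bay)", "locked(d_bay_dock)", "open(d_dock_store)"]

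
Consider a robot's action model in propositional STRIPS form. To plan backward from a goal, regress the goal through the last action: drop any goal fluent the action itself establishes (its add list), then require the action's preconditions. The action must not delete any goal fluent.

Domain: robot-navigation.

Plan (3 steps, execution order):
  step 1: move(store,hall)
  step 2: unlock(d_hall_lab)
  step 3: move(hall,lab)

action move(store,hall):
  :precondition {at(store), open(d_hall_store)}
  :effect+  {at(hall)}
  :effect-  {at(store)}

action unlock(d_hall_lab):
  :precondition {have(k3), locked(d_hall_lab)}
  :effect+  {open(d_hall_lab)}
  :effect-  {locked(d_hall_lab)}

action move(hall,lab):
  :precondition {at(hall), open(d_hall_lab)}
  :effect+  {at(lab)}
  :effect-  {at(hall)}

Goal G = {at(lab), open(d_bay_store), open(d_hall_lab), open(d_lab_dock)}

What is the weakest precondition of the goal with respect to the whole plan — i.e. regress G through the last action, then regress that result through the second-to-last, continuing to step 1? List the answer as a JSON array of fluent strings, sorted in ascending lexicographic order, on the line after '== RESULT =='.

Work backward from the goal:
  through step 3 (move(hall,lab)): drop {at(lab)}, keep {open(d_bay_store), open(d_hall_lab), open(d_lab_dock)}, require {at(hall), open(d_hall_lab)}
    → {at(hall), open(d_bay_store), open(d_hall_lab), open(d_lab_dock)}
  through step 2 (unlock(d_hall_lab)): drop {open(d_hall_lab)}, keep {at(hall), open(d_bay_store), open(d_lab_dock)}, require {have(k3), locked(d_hall_lab)}
    → {at(hall), have(k3), locked(d_hall_lab), open(d_bay_store), open(d_lab_dock)}
  through step 1 (move(store,hall)): drop {at(hall)}, keep {have(k3), locked(d_hall_lab), open(d_bay_store), open(d_lab_dock)}, require {at(store), open(d_hall_store)}
    → {at(store), have(k3), locked(d_hall_lab), open(d_bay_store), open(d_hall_store), open(d_lab_dock)}

== RESULT ==
["at(store)", "have(k3)", "locked(d_hall_lab)", "open(d_bay_store)", "open(d_hall_store)", "open(d_lab_dock)"]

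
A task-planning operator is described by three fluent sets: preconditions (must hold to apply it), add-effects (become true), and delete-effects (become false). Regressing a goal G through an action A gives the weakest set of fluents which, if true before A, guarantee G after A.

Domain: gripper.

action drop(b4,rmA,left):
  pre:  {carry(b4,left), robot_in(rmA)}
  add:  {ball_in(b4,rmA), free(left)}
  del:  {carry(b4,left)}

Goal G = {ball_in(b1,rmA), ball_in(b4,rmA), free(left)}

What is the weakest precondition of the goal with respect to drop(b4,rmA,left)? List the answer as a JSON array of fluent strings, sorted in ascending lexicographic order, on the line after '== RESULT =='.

Regress:
  G ∩ del = {}  (empty — regression defined)
  G \ add = {ball_in(b1,rmA), ball_in(b4,rmA), free(left)} \ {ball_in(b4,rmA), free(left)} = {ball_in(b1,rmA)}
  ∪ pre   = {ball_in(b1,rmA)} ∪ {carry(b4,left), robot_in(rmA)}
          = {ball_in(b1,rmA), carry(b4,left), robot_in(rmA)}

== RESULT ==
["ball_in(b1,rmA)", "carry(b4,left)", "robot_in(rmA)"]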